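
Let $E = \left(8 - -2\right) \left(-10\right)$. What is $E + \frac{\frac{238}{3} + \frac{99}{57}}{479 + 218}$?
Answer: $- \frac{3968279}{39729} \approx -99.884$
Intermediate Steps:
$E = -100$ ($E = \left(8 + 2\right) \left(-10\right) = 10 \left(-10\right) = -100$)
$E + \frac{\frac{238}{3} + \frac{99}{57}}{479 + 218} = -100 + \frac{\frac{238}{3} + \frac{99}{57}}{479 + 218} = -100 + \frac{238 \cdot \frac{1}{3} + 99 \cdot \frac{1}{57}}{697} = -100 + \left(\frac{238}{3} + \frac{33}{19}\right) \frac{1}{697} = -100 + \frac{4621}{57} \cdot \frac{1}{697} = -100 + \frac{4621}{39729} = - \frac{3968279}{39729}$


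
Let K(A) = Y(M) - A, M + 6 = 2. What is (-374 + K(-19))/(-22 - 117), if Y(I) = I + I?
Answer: 363/139 ≈ 2.6115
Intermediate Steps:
M = -4 (M = -6 + 2 = -4)
Y(I) = 2*I
K(A) = -8 - A (K(A) = 2*(-4) - A = -8 - A)
(-374 + K(-19))/(-22 - 117) = (-374 + (-8 - 1*(-19)))/(-22 - 117) = (-374 + (-8 + 19))/(-139) = (-374 + 11)*(-1/139) = -363*(-1/139) = 363/139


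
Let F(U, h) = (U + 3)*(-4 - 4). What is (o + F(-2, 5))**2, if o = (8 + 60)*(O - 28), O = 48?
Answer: 1827904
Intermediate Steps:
o = 1360 (o = (8 + 60)*(48 - 28) = 68*20 = 1360)
F(U, h) = -24 - 8*U (F(U, h) = (3 + U)*(-8) = -24 - 8*U)
(o + F(-2, 5))**2 = (1360 + (-24 - 8*(-2)))**2 = (1360 + (-24 + 16))**2 = (1360 - 8)**2 = 1352**2 = 1827904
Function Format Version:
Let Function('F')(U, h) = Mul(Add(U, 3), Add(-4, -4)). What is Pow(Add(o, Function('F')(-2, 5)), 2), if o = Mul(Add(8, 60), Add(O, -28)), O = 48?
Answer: 1827904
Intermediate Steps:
o = 1360 (o = Mul(Add(8, 60), Add(48, -28)) = Mul(68, 20) = 1360)
Function('F')(U, h) = Add(-24, Mul(-8, U)) (Function('F')(U, h) = Mul(Add(3, U), -8) = Add(-24, Mul(-8, U)))
Pow(Add(o, Function('F')(-2, 5)), 2) = Pow(Add(1360, Add(-24, Mul(-8, -2))), 2) = Pow(Add(1360, Add(-24, 16)), 2) = Pow(Add(1360, -8), 2) = Pow(1352, 2) = 1827904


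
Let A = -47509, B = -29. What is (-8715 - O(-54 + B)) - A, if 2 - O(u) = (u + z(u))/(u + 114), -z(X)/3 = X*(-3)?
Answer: 1201722/31 ≈ 38765.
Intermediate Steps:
z(X) = 9*X (z(X) = -3*X*(-3) = -(-9)*X = 9*X)
O(u) = 2 - 10*u/(114 + u) (O(u) = 2 - (u + 9*u)/(u + 114) = 2 - 10*u/(114 + u))
(-8715 - O(-54 + B)) - A = (-8715 - 4*(57 - 2*(-54 - 29))/(114 + (-54 - 29))) - 1*(-47509) = (-8715 - 4*(57 - 2*(-83))/(114 - 83)) + 47509 = (-8715 - 4*(57 + 166)/31) + 47509 = (-8715 - 4*223/31) + 47509 = (-8715 - 1*892/31) + 47509 = (-8715 - 892/31) + 47509 = -271057/31 + 47509 = 1201722/31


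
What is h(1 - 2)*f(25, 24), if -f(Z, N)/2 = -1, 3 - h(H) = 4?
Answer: -2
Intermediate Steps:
h(H) = -1 (h(H) = 3 - 1*4 = 3 - 4 = -1)
f(Z, N) = 2 (f(Z, N) = -2*(-1) = 2)
h(1 - 2)*f(25, 24) = -1*2 = -2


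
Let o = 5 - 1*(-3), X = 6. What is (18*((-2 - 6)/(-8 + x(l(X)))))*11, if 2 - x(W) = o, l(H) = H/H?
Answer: 792/7 ≈ 113.14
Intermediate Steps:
l(H) = 1
o = 8 (o = 5 + 3 = 8)
x(W) = -6 (x(W) = 2 - 1*8 = 2 - 8 = -6)
(18*((-2 - 6)/(-8 + x(l(X)))))*11 = (18*((-2 - 6)/(-8 - 6)))*11 = (18*(-8/(-14)))*11 = (18*(-8*(-1/14)))*11 = (18*(4/7))*11 = (72/7)*11 = 792/7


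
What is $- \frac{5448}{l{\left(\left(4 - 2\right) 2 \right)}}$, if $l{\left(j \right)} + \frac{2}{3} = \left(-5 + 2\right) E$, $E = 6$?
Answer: $\frac{2043}{7} \approx 291.86$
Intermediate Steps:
$l{\left(j \right)} = - \frac{56}{3}$ ($l{\left(j \right)} = - \frac{2}{3} + \left(-5 + 2\right) 6 = - \frac{2}{3} - 18 = - \frac{56}{3}$)
$- \frac{5448}{l{\left(\left(4 - 2\right) 2 \right)}} = - \frac{5448}{- \frac{56}{3}} = \left(-5448\right) \left(- \frac{3}{56}\right) = \frac{2043}{7}$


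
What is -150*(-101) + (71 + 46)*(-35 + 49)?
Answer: 16788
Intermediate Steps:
-150*(-101) + (71 + 46)*(-35 + 49) = 15150 + 117*14 = 15150 + 1638 = 16788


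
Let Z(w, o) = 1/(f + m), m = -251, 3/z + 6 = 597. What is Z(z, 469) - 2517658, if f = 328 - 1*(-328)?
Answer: -1019651489/405 ≈ -2.5177e+6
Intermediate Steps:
z = 1/197 (z = 3/(-6 + 597) = 3/591 = 3*(1/591) = 1/197 ≈ 0.0050761)
f = 656 (f = 328 + 328 = 656)
Z(w, o) = 1/405 (Z(w, o) = 1/(656 - 251) = 1/405)
Z(z, 469) - 2517658 = 1/405 - 2517658 = -1019651489/405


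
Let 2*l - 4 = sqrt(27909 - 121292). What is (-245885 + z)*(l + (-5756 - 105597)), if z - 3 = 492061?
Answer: -27412277829 + 246179*I*sqrt(93383)/2 ≈ -2.7412e+10 + 3.7614e+7*I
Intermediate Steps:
z = 492064 (z = 3 + 492061 = 492064)
l = 2 + I*sqrt(93383)/2 (l = 2 + sqrt(27909 - 121292)/2 = 2 + sqrt(-93383)/2 = 2 + (I*sqrt(93383))/2 = 2 + I*sqrt(93383)/2 ≈ 2.0 + 152.79*I)
(-245885 + z)*(l + (-5756 - 105597)) = (-245885 + 492064)*((2 + I*sqrt(93383)/2) + (-5756 - 105597)) = 246179*((2 + I*sqrt(93383)/2) - 111353) = 246179*(-111351 + I*sqrt(93383)/2) = -27412277829 + 246179*I*sqrt(93383)/2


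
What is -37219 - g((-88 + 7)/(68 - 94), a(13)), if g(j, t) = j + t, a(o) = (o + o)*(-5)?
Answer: -964395/26 ≈ -37092.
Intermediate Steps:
a(o) = -10*o (a(o) = (2*o)*(-5) = -10*o)
-37219 - g((-88 + 7)/(68 - 94), a(13)) = -37219 - ((-88 + 7)/(68 - 94) - 10*13) = -37219 - (-81/(-26) - 130) = -37219 - (-81*(-1/26) - 130) = -37219 - (81/26 - 130) = -37219 - 1*(-3299/26) = -37219 + 3299/26 = -964395/26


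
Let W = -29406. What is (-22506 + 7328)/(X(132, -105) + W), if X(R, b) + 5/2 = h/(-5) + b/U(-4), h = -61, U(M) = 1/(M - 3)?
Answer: 151780/286613 ≈ 0.52956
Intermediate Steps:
U(M) = 1/(-3 + M)
X(R, b) = 97/10 - 7*b (X(R, b) = -5/2 + (-61/(-5) + b/(1/(-3 - 4))) = -5/2 + (-61*(-⅕) + b/(1/(-7))) = -5/2 + (61/5 + b/(-⅐)) = -5/2 + (61/5 + b*(-7)) = -5/2 + (61/5 - 7*b) = 97/10 - 7*b)
(-22506 + 7328)/(X(132, -105) + W) = (-22506 + 7328)/((97/10 - 7*(-105)) - 29406) = -15178/((97/10 + 735) - 29406) = -15178/(7447/10 - 29406) = -15178/(-286613/10) = -15178*(-10/286613) = 151780/286613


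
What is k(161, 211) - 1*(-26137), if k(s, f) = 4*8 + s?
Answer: 26330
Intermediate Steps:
k(s, f) = 32 + s
k(161, 211) - 1*(-26137) = (32 + 161) - 1*(-26137) = 193 + 26137 = 26330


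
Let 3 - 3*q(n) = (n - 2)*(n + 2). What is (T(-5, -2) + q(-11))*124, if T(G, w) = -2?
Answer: -4960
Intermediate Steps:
q(n) = 1 - (-2 + n)*(2 + n)/3 (q(n) = 1 - (n - 2)*(n + 2)/3 = 1 - (-2 + n)*(2 + n)/3)
(T(-5, -2) + q(-11))*124 = (-2 + (7/3 - ⅓*(-11)²))*124 = (-2 + (7/3 - ⅓*121))*124 = (-2 + (7/3 - 121/3))*124 = (-2 - 38)*124 = -40*124 = -4960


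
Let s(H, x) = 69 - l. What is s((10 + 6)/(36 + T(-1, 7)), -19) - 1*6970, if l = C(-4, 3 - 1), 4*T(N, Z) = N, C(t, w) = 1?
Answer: -6902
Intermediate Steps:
T(N, Z) = N/4
l = 1
s(H, x) = 68 (s(H, x) = 69 - 1*1 = 69 - 1 = 68)
s((10 + 6)/(36 + T(-1, 7)), -19) - 1*6970 = 68 - 1*6970 = 68 - 6970 = -6902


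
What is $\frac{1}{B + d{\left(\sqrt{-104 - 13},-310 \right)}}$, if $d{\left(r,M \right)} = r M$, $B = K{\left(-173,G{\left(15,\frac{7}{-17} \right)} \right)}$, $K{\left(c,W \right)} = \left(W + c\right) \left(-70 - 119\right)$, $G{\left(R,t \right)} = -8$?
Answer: $\frac{3801}{131277709} + \frac{310 i \sqrt{13}}{393833127} \approx 2.8954 \cdot 10^{-5} + 2.8381 \cdot 10^{-6} i$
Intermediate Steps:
$K{\left(c,W \right)} = - 189 W - 189 c$ ($K{\left(c,W \right)} = \left(W + c\right) \left(-189\right) = - 189 W - 189 c$)
$B = 34209$ ($B = \left(-189\right) \left(-8\right) - -32697 = 1512 + 32697 = 34209$)
$d{\left(r,M \right)} = M r$
$\frac{1}{B + d{\left(\sqrt{-104 - 13},-310 \right)}} = \frac{1}{34209 - 310 \sqrt{-104 - 13}} = \frac{1}{34209 - 310 \sqrt{-117}} = \frac{1}{34209 - 310 \cdot 3 i \sqrt{13}} = \frac{1}{34209 - 930 i \sqrt{13}}$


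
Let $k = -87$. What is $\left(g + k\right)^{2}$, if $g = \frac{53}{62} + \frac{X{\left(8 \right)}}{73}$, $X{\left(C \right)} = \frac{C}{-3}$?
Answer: $\frac{1369309530625}{184362084} \approx 7427.3$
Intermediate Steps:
$X{\left(C \right)} = - \frac{C}{3}$ ($X{\left(C \right)} = C \left(- \frac{1}{3}\right) = - \frac{C}{3}$)
$g = \frac{11111}{13578}$ ($g = \frac{53}{62} + \frac{\left(- \frac{1}{3}\right) 8}{73} = 53 \cdot \frac{1}{62} - \frac{8}{219} = \frac{53}{62} - \frac{8}{219} = \frac{11111}{13578} \approx 0.81831$)
$\left(g + k\right)^{2} = \left(\frac{11111}{13578} - 87\right)^{2} = \left(- \frac{1170175}{13578}\right)^{2} = \frac{1369309530625}{184362084}$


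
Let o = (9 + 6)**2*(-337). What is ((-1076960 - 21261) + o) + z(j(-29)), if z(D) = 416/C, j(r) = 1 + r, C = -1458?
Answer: -855879742/729 ≈ -1.1740e+6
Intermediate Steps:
o = -75825 (o = 15**2*(-337) = 225*(-337) = -75825)
z(D) = -208/729 (z(D) = 416/(-1458) = 416*(-1/1458) = -208/729)
((-1076960 - 21261) + o) + z(j(-29)) = ((-1076960 - 21261) - 75825) - 208/729 = (-1098221 - 75825) - 208/729 = -1174046 - 208/729 = -855879742/729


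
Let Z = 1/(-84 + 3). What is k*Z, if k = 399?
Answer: -133/27 ≈ -4.9259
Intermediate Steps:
Z = -1/81 (Z = 1/(-81) = -1/81 ≈ -0.012346)
k*Z = 399*(-1/81) = -133/27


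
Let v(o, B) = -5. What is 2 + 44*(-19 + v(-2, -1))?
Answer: -1054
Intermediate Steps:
2 + 44*(-19 + v(-2, -1)) = 2 + 44*(-19 - 5) = 2 + 44*(-24) = 2 - 1056 = -1054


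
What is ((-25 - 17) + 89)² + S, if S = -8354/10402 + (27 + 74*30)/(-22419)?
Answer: 85822253987/38867073 ≈ 2208.1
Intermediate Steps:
S = -35110270/38867073 (S = -8354*1/10402 + (27 + 2220)*(-1/22419) = -4177/5201 + 2247*(-1/22419) = -4177/5201 - 749/7473 = -35110270/38867073 ≈ -0.90334)
((-25 - 17) + 89)² + S = ((-25 - 17) + 89)² - 35110270/38867073 = (-42 + 89)² - 35110270/38867073 = 47² - 35110270/38867073 = 2209 - 35110270/38867073 = 85822253987/38867073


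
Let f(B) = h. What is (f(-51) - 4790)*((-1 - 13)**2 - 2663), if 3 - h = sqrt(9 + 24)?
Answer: 11809529 + 2467*sqrt(33) ≈ 1.1824e+7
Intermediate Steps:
h = 3 - sqrt(33) (h = 3 - sqrt(9 + 24) = 3 - sqrt(33) ≈ -2.7446)
f(B) = 3 - sqrt(33)
(f(-51) - 4790)*((-1 - 13)**2 - 2663) = ((3 - sqrt(33)) - 4790)*((-1 - 13)**2 - 2663) = (-4787 - sqrt(33))*((-14)**2 - 2663) = (-4787 - sqrt(33))*(196 - 2663) = (-4787 - sqrt(33))*(-2467) = 11809529 + 2467*sqrt(33)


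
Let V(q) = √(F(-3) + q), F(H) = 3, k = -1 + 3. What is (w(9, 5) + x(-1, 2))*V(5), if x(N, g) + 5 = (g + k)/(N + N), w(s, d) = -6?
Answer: -26*√2 ≈ -36.770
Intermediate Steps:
k = 2
x(N, g) = -5 + (2 + g)/(2*N) (x(N, g) = -5 + (g + 2)/(N + N) = -5 + (2 + g)/((2*N)) = -5 + (2 + g)*(1/(2*N)) = -5 + (2 + g)/(2*N))
V(q) = √(3 + q)
(w(9, 5) + x(-1, 2))*V(5) = (-6 + (½)*(2 + 2 - 10*(-1))/(-1))*√(3 + 5) = (-6 + (½)*(-1)*(2 + 2 + 10))*√8 = (-6 + (½)*(-1)*14)*(2*√2) = (-6 - 7)*(2*√2) = -26*√2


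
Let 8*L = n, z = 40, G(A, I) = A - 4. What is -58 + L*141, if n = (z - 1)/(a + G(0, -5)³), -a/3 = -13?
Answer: -17099/200 ≈ -85.495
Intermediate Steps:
a = 39 (a = -3*(-13) = 39)
G(A, I) = -4 + A
n = -39/25 (n = (40 - 1)/(39 + (-4 + 0)³) = 39/(39 + (-4)³) = 39/(39 - 64) = 39/(-25) = 39*(-1/25) = -39/25 ≈ -1.5600)
L = -39/200 (L = (⅛)*(-39/25) = -39/200 ≈ -0.19500)
-58 + L*141 = -58 - 39/200*141 = -58 - 5499/200 = -17099/200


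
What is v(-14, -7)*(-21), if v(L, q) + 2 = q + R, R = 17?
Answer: -168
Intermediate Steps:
v(L, q) = 15 + q (v(L, q) = -2 + (q + 17) = -2 + (17 + q) = 15 + q)
v(-14, -7)*(-21) = (15 - 7)*(-21) = 8*(-21) = -168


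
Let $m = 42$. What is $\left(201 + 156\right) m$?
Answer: $14994$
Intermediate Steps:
$\left(201 + 156\right) m = \left(201 + 156\right) 42 = 357 \cdot 42 = 14994$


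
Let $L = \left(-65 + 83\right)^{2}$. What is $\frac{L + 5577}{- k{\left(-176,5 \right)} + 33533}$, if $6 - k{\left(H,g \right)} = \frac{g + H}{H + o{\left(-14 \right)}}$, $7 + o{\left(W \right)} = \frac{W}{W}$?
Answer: $\frac{1073982}{6102085} \approx 0.176$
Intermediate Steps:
$L = 324$ ($L = 18^{2} = 324$)
$o{\left(W \right)} = -6$ ($o{\left(W \right)} = -7 + \frac{W}{W} = -7 + 1 = -6$)
$k{\left(H,g \right)} = 6 - \frac{H + g}{-6 + H}$ ($k{\left(H,g \right)} = 6 - \frac{g + H}{H - 6} = 6 - \frac{H + g}{-6 + H}$)
$\frac{L + 5577}{- k{\left(-176,5 \right)} + 33533} = \frac{324 + 5577}{- \frac{-36 - 5 + 5 \left(-176\right)}{-6 - 176} + 33533} = \frac{5901}{- \frac{-36 - 5 - 880}{-182} + 33533} = \frac{5901}{- \frac{\left(-1\right) \left(-921\right)}{182} + 33533} = \frac{5901}{\left(-1\right) \frac{921}{182} + 33533} = \frac{5901}{- \frac{921}{182} + 33533} = \frac{5901}{\frac{6102085}{182}} = 5901 \cdot \frac{182}{6102085} = \frac{1073982}{6102085}$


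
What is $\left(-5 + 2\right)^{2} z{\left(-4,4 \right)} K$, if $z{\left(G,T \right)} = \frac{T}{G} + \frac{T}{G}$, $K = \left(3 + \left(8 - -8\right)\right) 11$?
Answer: $-3762$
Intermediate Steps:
$K = 209$ ($K = \left(3 + \left(8 + 8\right)\right) 11 = \left(3 + 16\right) 11 = 19 \cdot 11 = 209$)
$z{\left(G,T \right)} = \frac{2 T}{G}$
$\left(-5 + 2\right)^{2} z{\left(-4,4 \right)} K = \left(-5 + 2\right)^{2} \cdot 2 \cdot 4 \frac{1}{-4} \cdot 209 = \left(-3\right)^{2} \cdot 2 \cdot 4 \left(- \frac{1}{4}\right) 209 = 9 \left(-2\right) 209 = \left(-18\right) 209 = -3762$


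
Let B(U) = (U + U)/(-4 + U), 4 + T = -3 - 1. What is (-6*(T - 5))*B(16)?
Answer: 208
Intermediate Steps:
T = -8 (T = -4 + (-3 - 1) = -4 - 4 = -8)
B(U) = 2*U/(-4 + U) (B(U) = (2*U)/(-4 + U) = 2*U/(-4 + U))
(-6*(T - 5))*B(16) = (-6*(-8 - 5))*(2*16/(-4 + 16)) = (-6*(-13))*(2*16/12) = 78*(2*16*(1/12)) = 78*(8/3) = 208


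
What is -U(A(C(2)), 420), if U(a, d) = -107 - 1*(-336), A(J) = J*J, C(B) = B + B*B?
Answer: -229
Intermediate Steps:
C(B) = B + B**2
A(J) = J**2
U(a, d) = 229 (U(a, d) = -107 + 336 = 229)
-U(A(C(2)), 420) = -1*229 = -229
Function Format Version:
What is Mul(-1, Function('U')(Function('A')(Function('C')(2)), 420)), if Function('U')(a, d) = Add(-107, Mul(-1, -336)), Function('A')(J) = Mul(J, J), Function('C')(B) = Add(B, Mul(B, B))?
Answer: -229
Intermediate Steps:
Function('C')(B) = Add(B, Pow(B, 2))
Function('A')(J) = Pow(J, 2)
Function('U')(a, d) = 229 (Function('U')(a, d) = Add(-107, 336) = 229)
Mul(-1, Function('U')(Function('A')(Function('C')(2)), 420)) = Mul(-1, 229) = -229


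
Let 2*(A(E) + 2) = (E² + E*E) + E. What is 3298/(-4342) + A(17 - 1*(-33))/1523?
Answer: 2966006/3306433 ≈ 0.89704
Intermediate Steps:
A(E) = -2 + E² + E/2 (A(E) = -2 + ((E² + E*E) + E)/2 = -2 + ((E² + E²) + E)/2 = -2 + (2*E² + E)/2 = -2 + (E + 2*E²)/2 = -2 + (E² + E/2) = -2 + E² + E/2)
3298/(-4342) + A(17 - 1*(-33))/1523 = 3298/(-4342) + (-2 + (17 - 1*(-33))² + (17 - 1*(-33))/2)/1523 = 3298*(-1/4342) + (-2 + (17 + 33)² + (17 + 33)/2)*(1/1523) = -1649/2171 + (-2 + 50² + (½)*50)*(1/1523) = -1649/2171 + (-2 + 2500 + 25)*(1/1523) = -1649/2171 + 2523*(1/1523) = -1649/2171 + 2523/1523 = 2966006/3306433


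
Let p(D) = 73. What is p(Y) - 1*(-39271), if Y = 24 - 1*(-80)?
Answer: 39344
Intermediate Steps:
Y = 104 (Y = 24 + 80 = 104)
p(Y) - 1*(-39271) = 73 - 1*(-39271) = 73 + 39271 = 39344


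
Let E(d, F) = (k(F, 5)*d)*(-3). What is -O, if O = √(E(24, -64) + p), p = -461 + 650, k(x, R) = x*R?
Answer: -3*√2581 ≈ -152.41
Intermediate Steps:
k(x, R) = R*x
E(d, F) = -15*F*d (E(d, F) = ((5*F)*d)*(-3) = (5*F*d)*(-3) = -15*F*d)
p = 189
O = 3*√2581 (O = √(-15*(-64)*24 + 189) = √(23040 + 189) = √23229 = 3*√2581 ≈ 152.41)
-O = -3*√2581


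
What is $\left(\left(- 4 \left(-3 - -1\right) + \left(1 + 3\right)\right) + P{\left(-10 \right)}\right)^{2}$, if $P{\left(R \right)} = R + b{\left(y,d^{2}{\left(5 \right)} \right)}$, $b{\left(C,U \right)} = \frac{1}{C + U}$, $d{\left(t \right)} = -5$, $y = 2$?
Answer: $\frac{3025}{729} \approx 4.1495$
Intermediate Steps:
$P{\left(R \right)} = \frac{1}{27} + R$ ($P{\left(R \right)} = R + \frac{1}{2 + \left(-5\right)^{2}} = R + \frac{1}{2 + 25} = R + \frac{1}{27} = \frac{1}{27} + R$)
$\left(\left(- 4 \left(-3 - -1\right) + \left(1 + 3\right)\right) + P{\left(-10 \right)}\right)^{2} = \left(\left(- 4 \left(-3 - -1\right) + \left(1 + 3\right)\right) + \left(\frac{1}{27} - 10\right)\right)^{2} = \left(\left(- 4 \left(-3 + 1\right) + 4\right) - \frac{269}{27}\right)^{2} = \left(\left(\left(-4\right) \left(-2\right) + 4\right) - \frac{269}{27}\right)^{2} = \left(\left(8 + 4\right) - \frac{269}{27}\right)^{2} = \left(12 - \frac{269}{27}\right)^{2} = \left(\frac{55}{27}\right)^{2} = \frac{3025}{729}$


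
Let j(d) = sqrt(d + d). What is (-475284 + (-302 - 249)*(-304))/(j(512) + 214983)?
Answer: -61556/43003 ≈ -1.4314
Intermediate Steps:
j(d) = sqrt(2)*sqrt(d) (j(d) = sqrt(2*d) = sqrt(2)*sqrt(d))
(-475284 + (-302 - 249)*(-304))/(j(512) + 214983) = (-475284 + (-302 - 249)*(-304))/(sqrt(2)*sqrt(512) + 214983) = (-475284 - 551*(-304))/(sqrt(2)*(16*sqrt(2)) + 214983) = (-475284 + 167504)/(32 + 214983) = -307780/215015 = -307780*1/215015 = -61556/43003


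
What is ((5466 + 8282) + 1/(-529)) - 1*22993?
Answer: -4890606/529 ≈ -9245.0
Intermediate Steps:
((5466 + 8282) + 1/(-529)) - 1*22993 = (13748 - 1/529) - 22993 = 7272691/529 - 22993 = -4890606/529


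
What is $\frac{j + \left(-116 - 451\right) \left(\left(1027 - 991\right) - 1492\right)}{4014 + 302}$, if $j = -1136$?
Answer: $\frac{206104}{1079} \approx 191.01$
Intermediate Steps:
$\frac{j + \left(-116 - 451\right) \left(\left(1027 - 991\right) - 1492\right)}{4014 + 302} = \frac{-1136 + \left(-116 - 451\right) \left(\left(1027 - 991\right) - 1492\right)}{4014 + 302} = \frac{-1136 - 567 \left(36 - 1492\right)}{4316} = \left(-1136 - -825552\right) \frac{1}{4316} = \left(-1136 + 825552\right) \frac{1}{4316} = 824416 \cdot \frac{1}{4316} = \frac{206104}{1079}$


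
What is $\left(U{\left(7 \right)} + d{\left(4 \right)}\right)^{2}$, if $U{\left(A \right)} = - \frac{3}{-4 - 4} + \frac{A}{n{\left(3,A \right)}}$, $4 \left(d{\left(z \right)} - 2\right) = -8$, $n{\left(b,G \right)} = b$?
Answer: $\frac{4225}{576} \approx 7.3351$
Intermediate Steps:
$d{\left(z \right)} = 0$ ($d{\left(z \right)} = 2 + \frac{1}{4} \left(-8\right) = 2 - 2 = 0$)
$U{\left(A \right)} = \frac{3}{8} + \frac{A}{3}$ ($U{\left(A \right)} = - \frac{3}{-4 - 4} + \frac{A}{3} = - \frac{3}{-8} + A \frac{1}{3} = \left(-3\right) \left(- \frac{1}{8}\right) + \frac{A}{3} = \frac{3}{8} + \frac{A}{3}$)
$\left(U{\left(7 \right)} + d{\left(4 \right)}\right)^{2} = \left(\left(\frac{3}{8} + \frac{1}{3} \cdot 7\right) + 0\right)^{2} = \left(\left(\frac{3}{8} + \frac{7}{3}\right) + 0\right)^{2} = \left(\frac{65}{24} + 0\right)^{2} = \left(\frac{65}{24}\right)^{2} = \frac{4225}{576}$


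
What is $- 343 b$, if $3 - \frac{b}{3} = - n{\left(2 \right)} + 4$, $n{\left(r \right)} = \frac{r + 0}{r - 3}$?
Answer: $3087$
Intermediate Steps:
$n{\left(r \right)} = \frac{r}{-3 + r}$
$b = -9$ ($b = 9 - 3 \left(- \frac{2}{-3 + 2} + 4\right) = 9 - 3 \left(- \frac{2}{-1} + 4\right) = 9 - 3 \left(- 2 \left(-1\right) + 4\right) = 9 - 3 \left(\left(-1\right) \left(-2\right) + 4\right) = 9 - 3 \left(2 + 4\right) = 9 - 18 = -9$)
$- 343 b = \left(-343\right) \left(-9\right) = 3087$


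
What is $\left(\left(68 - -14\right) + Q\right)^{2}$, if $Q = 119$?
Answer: $40401$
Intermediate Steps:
$\left(\left(68 - -14\right) + Q\right)^{2} = \left(\left(68 - -14\right) + 119\right)^{2} = \left(\left(68 + 14\right) + 119\right)^{2} = \left(82 + 119\right)^{2} = 201^{2} = 40401$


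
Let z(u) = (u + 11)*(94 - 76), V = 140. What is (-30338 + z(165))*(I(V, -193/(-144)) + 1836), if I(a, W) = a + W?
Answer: -3868152145/72 ≈ -5.3724e+7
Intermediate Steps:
I(a, W) = W + a
z(u) = 198 + 18*u (z(u) = (11 + u)*18 = 198 + 18*u)
(-30338 + z(165))*(I(V, -193/(-144)) + 1836) = (-30338 + (198 + 18*165))*((-193/(-144) + 140) + 1836) = (-30338 + (198 + 2970))*((-193*(-1/144) + 140) + 1836) = (-30338 + 3168)*((193/144 + 140) + 1836) = -27170*(20353/144 + 1836) = -27170*284737/144 = -3868152145/72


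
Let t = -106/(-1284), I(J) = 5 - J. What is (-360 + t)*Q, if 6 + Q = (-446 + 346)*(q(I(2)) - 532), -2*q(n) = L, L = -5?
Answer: -2038935208/107 ≈ -1.9055e+7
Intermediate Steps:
q(n) = 5/2 (q(n) = -½*(-5) = 5/2)
t = 53/642 (t = -106*(-1/1284) = 53/642 ≈ 0.082554)
Q = 52944 (Q = -6 + (-446 + 346)*(5/2 - 532) = -6 - 100*(-1059/2) = -6 + 52950 = 52944)
(-360 + t)*Q = (-360 + 53/642)*52944 = -231067/642*52944 = -2038935208/107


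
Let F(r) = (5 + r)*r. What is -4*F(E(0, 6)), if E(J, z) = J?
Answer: 0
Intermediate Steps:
F(r) = r*(5 + r)
-4*F(E(0, 6)) = -0*(5 + 0) = -0*5 = -4*0 = 0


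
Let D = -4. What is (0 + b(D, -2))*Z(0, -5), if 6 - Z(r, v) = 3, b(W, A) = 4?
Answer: 12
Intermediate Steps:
Z(r, v) = 3 (Z(r, v) = 6 - 1*3 = 6 - 3 = 3)
(0 + b(D, -2))*Z(0, -5) = (0 + 4)*3 = 4*3 = 12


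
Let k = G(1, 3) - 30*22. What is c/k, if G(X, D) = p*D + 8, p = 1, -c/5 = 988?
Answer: 4940/649 ≈ 7.6117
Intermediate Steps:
c = -4940 (c = -5*988 = -4940)
G(X, D) = 8 + D (G(X, D) = 1*D + 8 = D + 8 = 8 + D)
k = -649 (k = (8 + 3) - 30*22 = 11 - 660 = -649)
c/k = -4940/(-649) = -4940*(-1/649) = 4940/649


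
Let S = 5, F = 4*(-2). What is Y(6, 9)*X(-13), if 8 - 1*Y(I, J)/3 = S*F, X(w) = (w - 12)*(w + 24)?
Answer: -39600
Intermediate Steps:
F = -8
X(w) = (-12 + w)*(24 + w)
Y(I, J) = 144 (Y(I, J) = 24 - 15*(-8) = 24 - 3*(-40) = 24 + 120 = 144)
Y(6, 9)*X(-13) = 144*(-288 + (-13)² + 12*(-13)) = 144*(-288 + 169 - 156) = 144*(-275) = -39600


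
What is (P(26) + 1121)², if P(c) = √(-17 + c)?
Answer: 1263376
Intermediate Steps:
(P(26) + 1121)² = (√(-17 + 26) + 1121)² = (√9 + 1121)² = (3 + 1121)² = 1124² = 1263376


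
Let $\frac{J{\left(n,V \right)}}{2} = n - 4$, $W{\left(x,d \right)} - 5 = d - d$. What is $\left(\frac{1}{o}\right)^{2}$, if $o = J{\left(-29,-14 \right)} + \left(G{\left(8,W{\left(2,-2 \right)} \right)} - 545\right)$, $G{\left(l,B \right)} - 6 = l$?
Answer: $\frac{1}{356409} \approx 2.8058 \cdot 10^{-6}$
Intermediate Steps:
$W{\left(x,d \right)} = 5$ ($W{\left(x,d \right)} = 5 + \left(d - d\right) = 5 + 0 = 5$)
$J{\left(n,V \right)} = -8 + 2 n$ ($J{\left(n,V \right)} = 2 \left(n - 4\right) = 2 \left(-4 + n\right) = -8 + 2 n$)
$G{\left(l,B \right)} = 6 + l$
$o = -597$ ($o = \left(-8 + 2 \left(-29\right)\right) + \left(\left(6 + 8\right) - 545\right) = \left(-8 - 58\right) + \left(14 - 545\right) = -66 - 531 = -597$)
$\left(\frac{1}{o}\right)^{2} = \left(\frac{1}{-597}\right)^{2} = \left(- \frac{1}{597}\right)^{2} = \frac{1}{356409}$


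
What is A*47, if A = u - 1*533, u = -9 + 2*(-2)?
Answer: -25662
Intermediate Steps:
u = -13 (u = -9 - 4 = -13)
A = -546 (A = -13 - 1*533 = -13 - 533 = -546)
A*47 = -546*47 = -25662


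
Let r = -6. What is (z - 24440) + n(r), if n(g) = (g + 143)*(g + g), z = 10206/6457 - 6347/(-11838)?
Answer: -1993646103937/76437966 ≈ -26082.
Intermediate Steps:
z = 161801207/76437966 (z = 10206*(1/6457) - 6347*(-1/11838) = 10206/6457 + 6347/11838 = 161801207/76437966 ≈ 2.1168)
n(g) = 2*g*(143 + g) (n(g) = (143 + g)*(2*g) = 2*g*(143 + g))
(z - 24440) + n(r) = (161801207/76437966 - 24440) + 2*(-6)*(143 - 6) = -1867982087833/76437966 + 2*(-6)*137 = -1867982087833/76437966 - 1644 = -1993646103937/76437966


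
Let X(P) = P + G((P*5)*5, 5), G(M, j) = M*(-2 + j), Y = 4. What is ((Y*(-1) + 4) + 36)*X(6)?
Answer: 16416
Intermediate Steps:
X(P) = 76*P (X(P) = P + ((P*5)*5)*(-2 + 5) = P + ((5*P)*5)*3 = P + (25*P)*3 = P + 75*P = 76*P)
((Y*(-1) + 4) + 36)*X(6) = ((4*(-1) + 4) + 36)*(76*6) = ((-4 + 4) + 36)*456 = (0 + 36)*456 = 36*456 = 16416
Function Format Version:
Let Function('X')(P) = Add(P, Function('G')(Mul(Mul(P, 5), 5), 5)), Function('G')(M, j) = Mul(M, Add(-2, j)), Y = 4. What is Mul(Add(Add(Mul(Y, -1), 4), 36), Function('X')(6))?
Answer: 16416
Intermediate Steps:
Function('X')(P) = Mul(76, P) (Function('X')(P) = Add(P, Mul(Mul(Mul(P, 5), 5), Add(-2, 5))) = Add(P, Mul(Mul(Mul(5, P), 5), 3)) = Add(P, Mul(Mul(25, P), 3)) = Add(P, Mul(75, P)) = Mul(76, P))
Mul(Add(Add(Mul(Y, -1), 4), 36), Function('X')(6)) = Mul(Add(Add(Mul(4, -1), 4), 36), Mul(76, 6)) = Mul(Add(Add(-4, 4), 36), 456) = Mul(Add(0, 36), 456) = Mul(36, 456) = 16416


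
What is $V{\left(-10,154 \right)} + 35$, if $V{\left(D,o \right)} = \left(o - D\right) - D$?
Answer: $209$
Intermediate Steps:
$V{\left(D,o \right)} = o - 2 D$
$V{\left(-10,154 \right)} + 35 = \left(154 - -20\right) + 35 = \left(154 + 20\right) + 35 = 174 + 35 = 209$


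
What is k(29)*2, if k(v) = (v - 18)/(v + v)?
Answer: 11/29 ≈ 0.37931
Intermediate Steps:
k(v) = (-18 + v)/(2*v) (k(v) = (-18 + v)/((2*v)) = (-18 + v)*(1/(2*v)) = (-18 + v)/(2*v))
k(29)*2 = ((½)*(-18 + 29)/29)*2 = ((½)*(1/29)*11)*2 = (11/58)*2 = 11/29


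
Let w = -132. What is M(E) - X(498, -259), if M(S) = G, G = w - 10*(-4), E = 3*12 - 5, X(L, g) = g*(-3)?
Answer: -869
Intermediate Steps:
X(L, g) = -3*g
E = 31 (E = 36 - 5 = 31)
G = -92 (G = -132 - 10*(-4) = -132 + 40 = -92)
M(S) = -92
M(E) - X(498, -259) = -92 - (-3)*(-259) = -92 - 1*777 = -92 - 777 = -869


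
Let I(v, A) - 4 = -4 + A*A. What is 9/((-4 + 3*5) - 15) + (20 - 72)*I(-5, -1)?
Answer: -217/4 ≈ -54.250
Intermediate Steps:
I(v, A) = A² (I(v, A) = 4 + (-4 + A*A) = 4 + (-4 + A²) = A²)
9/((-4 + 3*5) - 15) + (20 - 72)*I(-5, -1) = 9/((-4 + 3*5) - 15) + (20 - 72)*(-1)² = 9/((-4 + 15) - 15) - 52*1 = 9/(11 - 15) - 52 = 9/(-4) - 52 = -¼*9 - 52 = -9/4 - 52 = -217/4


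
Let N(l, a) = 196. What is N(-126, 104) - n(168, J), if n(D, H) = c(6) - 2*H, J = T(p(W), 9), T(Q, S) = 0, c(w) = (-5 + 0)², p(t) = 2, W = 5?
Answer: 171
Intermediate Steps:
c(w) = 25 (c(w) = (-5)² = 25)
J = 0
n(D, H) = 25 - 2*H
N(-126, 104) - n(168, J) = 196 - (25 - 2*0) = 196 - (25 + 0) = 196 - 1*25 = 196 - 25 = 171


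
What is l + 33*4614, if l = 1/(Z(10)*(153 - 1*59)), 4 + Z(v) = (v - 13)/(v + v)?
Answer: 593974052/3901 ≈ 1.5226e+5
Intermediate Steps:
Z(v) = -4 + (-13 + v)/(2*v) (Z(v) = -4 + (v - 13)/(v + v) = -4 + (-13 + v)/((2*v)) = -4 + (-13 + v)*(1/(2*v)) = -4 + (-13 + v)/(2*v))
l = -10/3901 (l = 1/(((½)*(-13 - 7*10)/10)*(153 - 1*59)) = 1/(((½)*(⅒)*(-13 - 70))*(153 - 59)) = 1/(((½)*(⅒)*(-83))*94) = 1/(-83/20*94) = 1/(-3901/10) = -10/3901 ≈ -0.0025634)
l + 33*4614 = -10/3901 + 33*4614 = -10/3901 + 152262 = 593974052/3901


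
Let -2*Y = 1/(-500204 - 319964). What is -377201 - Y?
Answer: -618736379537/1640336 ≈ -3.7720e+5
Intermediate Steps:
Y = 1/1640336 (Y = -1/(2*(-500204 - 319964)) = -1/2/(-820168) = -1/2*(-1/820168) = 1/1640336 ≈ 6.0963e-7)
-377201 - Y = -377201 - 1*1/1640336 = -377201 - 1/1640336 = -618736379537/1640336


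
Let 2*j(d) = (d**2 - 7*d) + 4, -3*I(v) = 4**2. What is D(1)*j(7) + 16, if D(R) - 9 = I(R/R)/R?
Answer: 70/3 ≈ 23.333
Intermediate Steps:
I(v) = -16/3 (I(v) = -1/3*4**2 = -1/3*16 = -16/3)
j(d) = 2 + d**2/2 - 7*d/2 (j(d) = ((d**2 - 7*d) + 4)/2 = (4 + d**2 - 7*d)/2 = 2 + d**2/2 - 7*d/2)
D(R) = 9 - 16/(3*R)
D(1)*j(7) + 16 = (9 - 16/3/1)*(2 + (1/2)*7**2 - 7/2*7) + 16 = (9 - 16/3*1)*(2 + (1/2)*49 - 49/2) + 16 = (9 - 16/3)*(2 + 49/2 - 49/2) + 16 = (11/3)*2 + 16 = 22/3 + 16 = 70/3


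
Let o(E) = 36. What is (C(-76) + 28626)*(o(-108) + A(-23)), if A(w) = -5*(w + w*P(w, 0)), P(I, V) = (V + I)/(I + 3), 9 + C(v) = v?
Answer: 32336953/4 ≈ 8.0842e+6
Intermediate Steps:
C(v) = -9 + v
P(I, V) = (I + V)/(3 + I)
A(w) = -5*w - 5*w²/(3 + w) (A(w) = -5*(w + w*((w + 0)/(3 + w))) = -5*(w + w*(w/(3 + w))) = -5*(w + w²/(3 + w)) = -5*w - 5*w²/(3 + w))
(C(-76) + 28626)*(o(-108) + A(-23)) = ((-9 - 76) + 28626)*(36 - 5*(-23)*(3 + 2*(-23))/(3 - 23)) = (-85 + 28626)*(36 - 5*(-23)*(3 - 46)/(-20)) = 28541*(36 - 5*(-23)*(-1/20)*(-43)) = 28541*(36 + 989/4) = 28541*(1133/4) = 32336953/4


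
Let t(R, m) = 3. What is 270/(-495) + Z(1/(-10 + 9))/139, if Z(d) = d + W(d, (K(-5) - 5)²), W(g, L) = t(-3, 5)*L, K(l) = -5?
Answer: 2455/1529 ≈ 1.6056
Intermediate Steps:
W(g, L) = 3*L
Z(d) = 300 + d (Z(d) = d + 3*(-5 - 5)² = d + 3*(-10)² = d + 3*100 = d + 300 = 300 + d)
270/(-495) + Z(1/(-10 + 9))/139 = 270/(-495) + (300 + 1/(-10 + 9))/139 = 270*(-1/495) + (300 + 1/(-1))*(1/139) = -6/11 + (300 - 1)*(1/139) = -6/11 + 299*(1/139) = -6/11 + 299/139 = 2455/1529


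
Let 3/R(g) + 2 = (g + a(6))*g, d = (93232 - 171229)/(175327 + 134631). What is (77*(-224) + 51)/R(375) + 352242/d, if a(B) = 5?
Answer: -63820720443730/77997 ≈ -8.1825e+8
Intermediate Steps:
d = -77997/309958 ≈ -0.25164
R(g) = 3/(-2 + g*(5 + g)) (R(g) = 3/(-2 + (g + 5)*g) = 3/(-2 + (5 + g)*g) = 3/(-2 + g*(5 + g)))
(77*(-224) + 51)/R(375) + 352242/d = (77*(-224) + 51)/((3/(-2 + 375**2 + 5*375))) + 352242/(-77997/309958) = (-17248 + 51)/((3/(-2 + 140625 + 1875))) + 352242*(-309958/77997) = -17197/(3/142498) - 36393408612/25999 = -17197/(3*(1/142498)) - 36393408612/25999 = -17197/3/142498 - 36393408612/25999 = -17197*142498/3 - 36393408612/25999 = -2450538106/3 - 36393408612/25999 = -63820720443730/77997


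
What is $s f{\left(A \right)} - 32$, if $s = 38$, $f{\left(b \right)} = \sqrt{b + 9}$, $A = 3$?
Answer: $-32 + 76 \sqrt{3} \approx 99.636$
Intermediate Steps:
$f{\left(b \right)} = \sqrt{9 + b}$
$s f{\left(A \right)} - 32 = 38 \sqrt{9 + 3} - 32 = 38 \sqrt{12} - 32 = 38 \cdot 2 \sqrt{3} - 32 = 76 \sqrt{3} - 32 = -32 + 76 \sqrt{3}$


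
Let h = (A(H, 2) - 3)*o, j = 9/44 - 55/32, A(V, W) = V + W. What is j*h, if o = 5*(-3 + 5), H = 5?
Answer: -2665/44 ≈ -60.568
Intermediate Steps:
o = 10 (o = 5*2 = 10)
j = -533/352 (j = 9*(1/44) - 55*1/32 = 9/44 - 55/32 = -533/352 ≈ -1.5142)
h = 40 (h = ((5 + 2) - 3)*10 = (7 - 3)*10 = 4*10 = 40)
j*h = -533/352*40 = -2665/44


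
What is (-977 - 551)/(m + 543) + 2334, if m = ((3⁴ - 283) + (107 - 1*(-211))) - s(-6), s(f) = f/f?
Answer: 767122/329 ≈ 2331.7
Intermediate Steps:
s(f) = 1
m = 115 (m = ((3⁴ - 283) + (107 - 1*(-211))) - 1*1 = ((81 - 283) + (107 + 211)) - 1 = (-202 + 318) - 1 = 116 - 1 = 115)
(-977 - 551)/(m + 543) + 2334 = (-977 - 551)/(115 + 543) + 2334 = -1528/658 + 2334 = -1528*1/658 + 2334 = -764/329 + 2334 = 767122/329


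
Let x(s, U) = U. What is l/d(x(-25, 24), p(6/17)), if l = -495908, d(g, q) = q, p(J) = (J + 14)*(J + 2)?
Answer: -35829353/2440 ≈ -14684.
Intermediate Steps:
p(J) = (2 + J)*(14 + J) (p(J) = (14 + J)*(2 + J) = (2 + J)*(14 + J))
l/d(x(-25, 24), p(6/17)) = -495908/(28 + (6/17)² + 16*(6/17)) = -495908/(28 + 36/289 + 96/17) = -495908/9760/289 = -495908*289/9760 = -35829353/2440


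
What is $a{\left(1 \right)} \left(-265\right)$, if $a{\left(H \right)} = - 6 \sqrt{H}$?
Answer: $1590$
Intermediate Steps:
$a{\left(1 \right)} \left(-265\right) = - 6 \sqrt{1} \left(-265\right) = \left(-6\right) 1 \left(-265\right) = \left(-6\right) \left(-265\right) = 1590$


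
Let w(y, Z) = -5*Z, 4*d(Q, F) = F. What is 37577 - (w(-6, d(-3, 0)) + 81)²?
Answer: 31016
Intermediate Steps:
d(Q, F) = F/4
37577 - (w(-6, d(-3, 0)) + 81)² = 37577 - (-5*0/4 + 81)² = 37577 - (-5*0 + 81)² = 37577 - (0 + 81)² = 37577 - 1*81² = 37577 - 1*6561 = 37577 - 6561 = 31016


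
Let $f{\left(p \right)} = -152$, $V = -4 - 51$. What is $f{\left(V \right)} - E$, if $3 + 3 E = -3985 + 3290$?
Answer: $\frac{242}{3} \approx 80.667$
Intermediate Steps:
$E = - \frac{698}{3}$ ($E = -1 + \frac{-3985 + 3290}{3} = -1 + \frac{1}{3} \left(-695\right) = -1 - \frac{695}{3} = - \frac{698}{3} \approx -232.67$)
$V = -55$
$f{\left(V \right)} - E = -152 - - \frac{698}{3} = -152 + \frac{698}{3} = \frac{242}{3}$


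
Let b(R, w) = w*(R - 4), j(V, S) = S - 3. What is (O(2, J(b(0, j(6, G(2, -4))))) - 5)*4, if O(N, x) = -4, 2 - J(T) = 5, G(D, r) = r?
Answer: -36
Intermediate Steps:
j(V, S) = -3 + S
b(R, w) = w*(-4 + R)
J(T) = -3 (J(T) = 2 - 1*5 = 2 - 5 = -3)
(O(2, J(b(0, j(6, G(2, -4))))) - 5)*4 = (-4 - 5)*4 = -9*4 = -36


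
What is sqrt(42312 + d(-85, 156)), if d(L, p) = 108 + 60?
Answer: 12*sqrt(295) ≈ 206.11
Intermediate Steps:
d(L, p) = 168
sqrt(42312 + d(-85, 156)) = sqrt(42312 + 168) = sqrt(42480) = 12*sqrt(295)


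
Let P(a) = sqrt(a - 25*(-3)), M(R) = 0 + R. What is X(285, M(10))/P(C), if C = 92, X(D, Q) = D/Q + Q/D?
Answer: 3253*sqrt(167)/19038 ≈ 2.2081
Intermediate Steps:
M(R) = R
P(a) = sqrt(75 + a) (P(a) = sqrt(a + 75) = sqrt(75 + a))
X(285, M(10))/P(C) = (285/10 + 10/285)/(sqrt(75 + 92)) = (285*(1/10) + 10*(1/285))/(sqrt(167)) = (57/2 + 2/57)*(sqrt(167)/167) = 3253*(sqrt(167)/167)/114 = 3253*sqrt(167)/19038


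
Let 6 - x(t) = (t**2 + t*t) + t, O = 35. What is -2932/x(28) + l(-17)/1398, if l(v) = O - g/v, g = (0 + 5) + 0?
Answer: 5886326/3148995 ≈ 1.8693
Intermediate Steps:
g = 5 (g = 5 + 0 = 5)
x(t) = 6 - t - 2*t**2 (x(t) = 6 - ((t**2 + t*t) + t) = 6 - ((t**2 + t**2) + t) = 6 - (2*t**2 + t) = 6 - (t + 2*t**2) = 6 + (-t - 2*t**2) = 6 - t - 2*t**2)
l(v) = 35 - 5/v
-2932/x(28) + l(-17)/1398 = -2932/(6 - 1*28 - 2*28**2) + (35 - 5/(-17))/1398 = -2932/(6 - 28 - 2*784) + (35 - 5*(-1/17))*(1/1398) = -2932/(6 - 28 - 1568) + (35 + 5/17)*(1/1398) = -2932/(-1590) + (600/17)*(1/1398) = -2932*(-1/1590) + 100/3961 = 1466/795 + 100/3961 = 5886326/3148995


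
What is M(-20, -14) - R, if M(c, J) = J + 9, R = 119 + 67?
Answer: -191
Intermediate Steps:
R = 186
M(c, J) = 9 + J
M(-20, -14) - R = (9 - 14) - 1*186 = -5 - 186 = -191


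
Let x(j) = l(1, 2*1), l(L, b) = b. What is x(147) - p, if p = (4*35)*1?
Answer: -138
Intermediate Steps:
x(j) = 2 (x(j) = 2*1 = 2)
p = 140 (p = 140*1 = 140)
x(147) - p = 2 - 1*140 = 2 - 140 = -138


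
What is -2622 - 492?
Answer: -3114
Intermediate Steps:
-2622 - 492 = -3114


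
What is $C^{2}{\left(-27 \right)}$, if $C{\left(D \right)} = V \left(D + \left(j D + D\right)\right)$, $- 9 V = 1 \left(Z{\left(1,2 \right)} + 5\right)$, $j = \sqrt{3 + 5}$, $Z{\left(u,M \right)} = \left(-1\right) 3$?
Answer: $432 + 288 \sqrt{2} \approx 839.29$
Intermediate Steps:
$Z{\left(u,M \right)} = -3$
$j = 2 \sqrt{2}$ ($j = \sqrt{8} = 2 \sqrt{2} \approx 2.8284$)
$V = - \frac{2}{9}$ ($V = - \frac{1 \left(-3 + 5\right)}{9} = - \frac{1 \cdot 2}{9} = \left(- \frac{1}{9}\right) 2 = - \frac{2}{9} \approx -0.22222$)
$C{\left(D \right)} = - \frac{4 D}{9} - \frac{4 D \sqrt{2}}{9}$ ($C{\left(D \right)} = - \frac{2 \left(D + \left(2 \sqrt{2} D + D\right)\right)}{9} = - \frac{2 \left(D + \left(2 D \sqrt{2} + D\right)\right)}{9} = - \frac{2 \left(D + \left(D + 2 D \sqrt{2}\right)\right)}{9} = - \frac{2 \left(2 D + 2 D \sqrt{2}\right)}{9} = - \frac{4 D}{9} - \frac{4 D \sqrt{2}}{9}$)
$C^{2}{\left(-27 \right)} = \left(\left(- \frac{4}{9}\right) \left(-27\right) \left(1 + \sqrt{2}\right)\right)^{2} = \left(12 + 12 \sqrt{2}\right)^{2}$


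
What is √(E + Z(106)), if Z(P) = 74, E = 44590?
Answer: 2*√11166 ≈ 211.34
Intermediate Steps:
√(E + Z(106)) = √(44590 + 74) = √44664 = 2*√11166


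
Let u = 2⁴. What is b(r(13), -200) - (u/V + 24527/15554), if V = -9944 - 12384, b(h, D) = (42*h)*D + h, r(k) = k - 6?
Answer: -2552343928451/43411214 ≈ -58795.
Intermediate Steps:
r(k) = -6 + k
b(h, D) = h + 42*D*h (b(h, D) = 42*D*h + h = h + 42*D*h)
V = -22328
u = 16
b(r(13), -200) - (u/V + 24527/15554) = (-6 + 13)*(1 + 42*(-200)) - (16/(-22328) + 24527/15554) = 7*(1 - 8400) - (16*(-1/22328) + 24527*(1/15554)) = 7*(-8399) - (-2/2791 + 24527/15554) = -58793 - 1*68423749/43411214 = -58793 - 68423749/43411214 = -2552343928451/43411214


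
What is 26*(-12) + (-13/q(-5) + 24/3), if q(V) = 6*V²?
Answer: -45613/150 ≈ -304.09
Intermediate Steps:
26*(-12) + (-13/q(-5) + 24/3) = 26*(-12) + (-13/(6*(-5)²) + 24/3) = -312 + (-13/(6*25) + 24*(⅓)) = -312 + (-13/150 + 8) = -312 + 1187/150 = -45613/150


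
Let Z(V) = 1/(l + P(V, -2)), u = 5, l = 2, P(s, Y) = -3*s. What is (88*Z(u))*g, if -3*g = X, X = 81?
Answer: 2376/13 ≈ 182.77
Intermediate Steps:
g = -27 (g = -⅓*81 = -27)
Z(V) = 1/(2 - 3*V)
(88*Z(u))*g = (88*(-1/(-2 + 3*5)))*(-27) = (88*(-1/(-2 + 15)))*(-27) = (88*(-1/13))*(-27) = -88/13*(-27) = 2376/13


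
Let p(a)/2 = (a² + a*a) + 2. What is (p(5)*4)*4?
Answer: 1664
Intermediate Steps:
p(a) = 4 + 4*a² (p(a) = 2*((a² + a*a) + 2) = 2*((a² + a²) + 2) = 2*(2*a² + 2) = 2*(2 + 2*a²) = 4 + 4*a²)
(p(5)*4)*4 = ((4 + 4*5²)*4)*4 = ((4 + 4*25)*4)*4 = ((4 + 100)*4)*4 = (104*4)*4 = 416*4 = 1664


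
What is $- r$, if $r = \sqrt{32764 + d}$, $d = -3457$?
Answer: $- \sqrt{29307} \approx -171.19$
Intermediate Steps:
$r = \sqrt{29307}$ ($r = \sqrt{32764 - 3457} = \sqrt{29307} \approx 171.19$)
$- r = - \sqrt{29307}$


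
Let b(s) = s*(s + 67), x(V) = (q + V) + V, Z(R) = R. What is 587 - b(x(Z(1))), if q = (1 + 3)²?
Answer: -943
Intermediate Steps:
q = 16 (q = 4² = 16)
x(V) = 16 + 2*V (x(V) = (16 + V) + V = 16 + 2*V)
b(s) = s*(67 + s)
587 - b(x(Z(1))) = 587 - (16 + 2*1)*(67 + (16 + 2*1)) = 587 - (16 + 2)*(67 + (16 + 2)) = 587 - 18*(67 + 18) = 587 - 18*85 = 587 - 1*1530 = 587 - 1530 = -943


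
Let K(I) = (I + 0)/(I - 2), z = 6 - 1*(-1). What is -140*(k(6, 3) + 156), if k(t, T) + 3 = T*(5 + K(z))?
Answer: -24108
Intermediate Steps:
z = 7 (z = 6 + 1 = 7)
K(I) = I/(-2 + I)
k(t, T) = -3 + 32*T/5 (k(t, T) = -3 + T*(5 + 7/(-2 + 7)) = -3 + T*(5 + 7/5) = -3 + T*(32/5) = -3 + 32*T/5)
-140*(k(6, 3) + 156) = -140*((-3 + (32/5)*3) + 156) = -140*((-3 + 96/5) + 156) = -140*(81/5 + 156) = -140*861/5 = -24108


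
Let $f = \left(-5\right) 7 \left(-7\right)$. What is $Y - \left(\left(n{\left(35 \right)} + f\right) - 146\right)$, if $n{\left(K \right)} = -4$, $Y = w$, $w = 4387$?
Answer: $4292$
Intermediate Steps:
$Y = 4387$
$f = 245$ ($f = \left(-35\right) \left(-7\right) = 245$)
$Y - \left(\left(n{\left(35 \right)} + f\right) - 146\right) = 4387 - \left(\left(-4 + 245\right) - 146\right) = 4387 - \left(241 - 146\right) = 4387 - 95 = 4292$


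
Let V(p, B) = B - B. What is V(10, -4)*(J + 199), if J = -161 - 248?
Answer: 0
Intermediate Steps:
V(p, B) = 0
J = -409
V(10, -4)*(J + 199) = 0*(-409 + 199) = 0*(-210) = 0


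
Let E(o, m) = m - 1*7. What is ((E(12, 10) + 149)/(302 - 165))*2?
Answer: 304/137 ≈ 2.2190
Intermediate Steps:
E(o, m) = -7 + m (E(o, m) = m - 7 = -7 + m)
((E(12, 10) + 149)/(302 - 165))*2 = (((-7 + 10) + 149)/(302 - 165))*2 = ((3 + 149)/137)*2 = (152*(1/137))*2 = (152/137)*2 = 304/137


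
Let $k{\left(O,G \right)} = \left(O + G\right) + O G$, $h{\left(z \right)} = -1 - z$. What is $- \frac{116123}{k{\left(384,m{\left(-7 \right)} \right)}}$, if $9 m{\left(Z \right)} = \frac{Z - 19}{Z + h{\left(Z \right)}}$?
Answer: $- \frac{1045107}{13466} \approx -77.611$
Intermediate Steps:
$m{\left(Z \right)} = \frac{19}{9} - \frac{Z}{9}$ ($m{\left(Z \right)} = \frac{\left(Z - 19\right) \frac{1}{Z - \left(1 + Z\right)}}{9} = \frac{\left(-19 + Z\right) \frac{1}{-1}}{9} = \frac{\left(-19 + Z\right) \left(-1\right)}{9} = \frac{19 - Z}{9} = \frac{19}{9} - \frac{Z}{9}$)
$k{\left(O,G \right)} = G + O + G O$ ($k{\left(O,G \right)} = \left(G + O\right) + G O = G + O + G O$)
$- \frac{116123}{k{\left(384,m{\left(-7 \right)} \right)}} = - \frac{116123}{\left(\frac{19}{9} - - \frac{7}{9}\right) + 384 + \left(\frac{19}{9} - - \frac{7}{9}\right) 384} = - \frac{116123}{\left(\frac{19}{9} + \frac{7}{9}\right) + 384 + \left(\frac{19}{9} + \frac{7}{9}\right) 384} = - \frac{116123}{\frac{26}{9} + 384 + \frac{26}{9} \cdot 384} = - \frac{116123}{\frac{26}{9} + 384 + \frac{3328}{3}} = - \frac{116123}{\frac{13466}{9}} = \left(-116123\right) \frac{9}{13466} = - \frac{1045107}{13466}$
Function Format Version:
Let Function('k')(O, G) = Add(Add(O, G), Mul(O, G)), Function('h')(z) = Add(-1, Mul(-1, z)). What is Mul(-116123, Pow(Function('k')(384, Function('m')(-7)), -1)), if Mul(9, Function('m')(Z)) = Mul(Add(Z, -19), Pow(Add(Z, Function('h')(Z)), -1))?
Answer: Rational(-1045107, 13466) ≈ -77.611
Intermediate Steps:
Function('m')(Z) = Add(Rational(19, 9), Mul(Rational(-1, 9), Z)) (Function('m')(Z) = Mul(Rational(1, 9), Mul(Add(Z, -19), Pow(Add(Z, Add(-1, Mul(-1, Z))), -1))) = Mul(Rational(1, 9), Mul(Add(-19, Z), Pow(-1, -1))) = Mul(Rational(1, 9), Mul(Add(-19, Z), -1)) = Mul(Rational(1, 9), Add(19, Mul(-1, Z))) = Add(Rational(19, 9), Mul(Rational(-1, 9), Z)))
Function('k')(O, G) = Add(G, O, Mul(G, O)) (Function('k')(O, G) = Add(Add(G, O), Mul(G, O)) = Add(G, O, Mul(G, O)))
Mul(-116123, Pow(Function('k')(384, Function('m')(-7)), -1)) = Mul(-116123, Pow(Add(Add(Rational(19, 9), Mul(Rational(-1, 9), -7)), 384, Mul(Add(Rational(19, 9), Mul(Rational(-1, 9), -7)), 384)), -1)) = Mul(-116123, Pow(Add(Add(Rational(19, 9), Rational(7, 9)), 384, Mul(Add(Rational(19, 9), Rational(7, 9)), 384)), -1)) = Mul(-116123, Pow(Add(Rational(26, 9), 384, Mul(Rational(26, 9), 384)), -1)) = Mul(-116123, Pow(Add(Rational(26, 9), 384, Rational(3328, 3)), -1)) = Mul(-116123, Pow(Rational(13466, 9), -1)) = Mul(-116123, Rational(9, 13466)) = Rational(-1045107, 13466)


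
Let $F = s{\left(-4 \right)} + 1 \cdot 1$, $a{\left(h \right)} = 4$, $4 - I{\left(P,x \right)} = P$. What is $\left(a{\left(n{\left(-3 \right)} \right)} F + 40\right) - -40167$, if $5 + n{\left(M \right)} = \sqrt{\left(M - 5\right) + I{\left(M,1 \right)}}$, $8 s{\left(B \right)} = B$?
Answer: $40209$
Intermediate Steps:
$s{\left(B \right)} = \frac{B}{8}$
$I{\left(P,x \right)} = 4 - P$
$n{\left(M \right)} = -5 + i$ ($n{\left(M \right)} = -5 + \sqrt{\left(M - 5\right) - \left(-4 + M\right)} = -5 + \sqrt{\left(-5 + M\right) - \left(-4 + M\right)} = -5 + \sqrt{-1} = -5 + i$)
$F = \frac{1}{2}$ ($F = \frac{1}{8} \left(-4\right) + 1 \cdot 1 = - \frac{1}{2} + 1 = \frac{1}{2} \approx 0.5$)
$\left(a{\left(n{\left(-3 \right)} \right)} F + 40\right) - -40167 = \left(4 \cdot \frac{1}{2} + 40\right) - -40167 = \left(2 + 40\right) + 40167 = 42 + 40167 = 40209$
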